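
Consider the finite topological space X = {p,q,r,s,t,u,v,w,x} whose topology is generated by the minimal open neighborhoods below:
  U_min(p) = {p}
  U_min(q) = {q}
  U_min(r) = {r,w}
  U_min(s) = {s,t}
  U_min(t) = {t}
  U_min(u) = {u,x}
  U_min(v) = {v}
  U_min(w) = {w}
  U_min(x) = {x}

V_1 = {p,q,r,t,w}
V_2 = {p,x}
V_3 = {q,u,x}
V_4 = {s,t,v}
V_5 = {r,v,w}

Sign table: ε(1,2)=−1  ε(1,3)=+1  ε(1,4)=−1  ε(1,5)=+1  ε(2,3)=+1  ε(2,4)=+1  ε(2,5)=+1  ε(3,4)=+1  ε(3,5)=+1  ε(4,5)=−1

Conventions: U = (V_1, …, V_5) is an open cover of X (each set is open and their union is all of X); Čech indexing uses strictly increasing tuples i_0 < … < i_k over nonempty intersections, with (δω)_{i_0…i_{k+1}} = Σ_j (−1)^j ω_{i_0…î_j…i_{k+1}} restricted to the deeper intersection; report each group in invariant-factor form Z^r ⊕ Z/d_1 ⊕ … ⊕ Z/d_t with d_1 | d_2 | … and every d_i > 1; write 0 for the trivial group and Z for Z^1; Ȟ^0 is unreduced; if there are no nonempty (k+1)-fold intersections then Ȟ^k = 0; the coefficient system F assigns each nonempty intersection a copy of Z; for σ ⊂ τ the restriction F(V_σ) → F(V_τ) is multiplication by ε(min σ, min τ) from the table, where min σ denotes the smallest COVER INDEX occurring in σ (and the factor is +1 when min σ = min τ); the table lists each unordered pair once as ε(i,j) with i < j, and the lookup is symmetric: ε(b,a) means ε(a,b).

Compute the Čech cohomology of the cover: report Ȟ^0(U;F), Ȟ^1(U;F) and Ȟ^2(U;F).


Ȟ^0 = 0, Ȟ^1 = Z ⊕ Z/2, Ȟ^2 = 0

nerve simplices:
  V12={p} V13={q} V14={t} V15={r,w} V23={x} V45={v}
C dims 5,6; δ0: rk 5, SNF 1^4·2
degree 0: 5−5−0 = 0 → Ȟ^0 ≅ 0
degree 1: 6−0−5 = 1 plus torsion [2] → Ȟ^1 ≅ Z ⊕ Z/2
degree 2: 0−0−0 = 0 → Ȟ^2 ≅ 0


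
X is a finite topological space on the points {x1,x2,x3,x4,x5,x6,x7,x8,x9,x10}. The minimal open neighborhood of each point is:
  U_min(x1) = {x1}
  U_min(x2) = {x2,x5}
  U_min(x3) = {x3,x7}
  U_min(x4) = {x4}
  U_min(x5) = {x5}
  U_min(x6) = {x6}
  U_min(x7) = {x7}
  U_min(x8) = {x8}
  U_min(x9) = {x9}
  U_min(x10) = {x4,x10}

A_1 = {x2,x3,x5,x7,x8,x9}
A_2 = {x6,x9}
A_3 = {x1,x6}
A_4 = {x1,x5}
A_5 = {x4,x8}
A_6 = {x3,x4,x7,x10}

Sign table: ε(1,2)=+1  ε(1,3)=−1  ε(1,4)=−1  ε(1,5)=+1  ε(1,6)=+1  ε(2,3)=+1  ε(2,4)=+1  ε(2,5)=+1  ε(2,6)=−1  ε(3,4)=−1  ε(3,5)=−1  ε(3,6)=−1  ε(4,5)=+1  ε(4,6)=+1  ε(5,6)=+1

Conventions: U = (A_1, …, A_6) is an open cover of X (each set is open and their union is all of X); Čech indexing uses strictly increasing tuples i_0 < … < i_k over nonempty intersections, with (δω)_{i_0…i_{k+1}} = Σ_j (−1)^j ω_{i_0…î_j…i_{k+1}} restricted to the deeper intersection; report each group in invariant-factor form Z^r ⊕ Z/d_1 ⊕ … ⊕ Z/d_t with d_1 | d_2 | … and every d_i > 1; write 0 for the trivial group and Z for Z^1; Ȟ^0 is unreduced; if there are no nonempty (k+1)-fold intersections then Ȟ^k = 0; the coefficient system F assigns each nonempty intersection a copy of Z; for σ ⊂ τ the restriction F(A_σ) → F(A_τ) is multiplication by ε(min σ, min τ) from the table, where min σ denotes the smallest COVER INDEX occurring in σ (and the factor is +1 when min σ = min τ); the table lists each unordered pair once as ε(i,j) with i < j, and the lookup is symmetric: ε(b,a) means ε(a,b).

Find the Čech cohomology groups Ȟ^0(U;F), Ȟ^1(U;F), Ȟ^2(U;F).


Ȟ^0 ≅ Z, Ȟ^1 ≅ Z^2, Ȟ^2 ≅ 0

nerve simplices:
  A12={x9} A14={x5} A15={x8} A16={x3,x7} A23={x6} A34={x1} A56={x4}
C dims 6,7; δ0: rk 5, SNF 1^5
degree 0: 6−5−0 = 1 → Ȟ^0 ≅ Z
degree 1: 7−0−5 = 2 → Ȟ^1 ≅ Z^2
degree 2: 0−0−0 = 0 → Ȟ^2 ≅ 0


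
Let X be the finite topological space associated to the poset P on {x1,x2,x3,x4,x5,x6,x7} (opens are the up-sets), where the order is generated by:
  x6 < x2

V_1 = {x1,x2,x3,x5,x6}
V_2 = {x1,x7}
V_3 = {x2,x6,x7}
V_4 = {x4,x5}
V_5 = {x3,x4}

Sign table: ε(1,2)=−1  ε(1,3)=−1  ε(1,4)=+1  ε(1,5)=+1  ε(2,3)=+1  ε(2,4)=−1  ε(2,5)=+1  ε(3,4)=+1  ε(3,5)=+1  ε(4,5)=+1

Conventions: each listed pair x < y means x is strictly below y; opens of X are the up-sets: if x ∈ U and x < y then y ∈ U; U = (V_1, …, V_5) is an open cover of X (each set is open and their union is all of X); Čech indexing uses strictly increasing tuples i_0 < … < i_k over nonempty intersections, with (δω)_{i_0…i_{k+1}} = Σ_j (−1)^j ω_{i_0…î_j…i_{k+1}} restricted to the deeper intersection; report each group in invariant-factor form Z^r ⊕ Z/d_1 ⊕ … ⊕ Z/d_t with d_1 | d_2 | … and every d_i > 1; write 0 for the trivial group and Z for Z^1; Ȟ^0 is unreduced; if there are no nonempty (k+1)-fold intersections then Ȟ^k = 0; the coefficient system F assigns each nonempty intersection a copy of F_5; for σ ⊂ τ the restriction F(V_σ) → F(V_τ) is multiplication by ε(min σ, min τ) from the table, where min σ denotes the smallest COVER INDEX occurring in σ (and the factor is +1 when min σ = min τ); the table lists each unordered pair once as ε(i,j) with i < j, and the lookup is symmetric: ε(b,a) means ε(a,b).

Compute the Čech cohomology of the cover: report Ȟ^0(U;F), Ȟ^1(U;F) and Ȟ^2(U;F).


Ȟ^0 = Z/5,  Ȟ^1 = Z/5 ⊕ Z/5,  Ȟ^2 = 0

nonempty overlaps:
  V12={x1} V13={x2,x6} V14={x5} V15={x3} V23={x7} V45={x4}
C dims 5,6; δ0: rk_F5 4
degree 0: 5−4−0 = 1 → Ȟ^0 ≅ Z/5
degree 1: 6−0−4 = 2 → Ȟ^1 ≅ Z/5 ⊕ Z/5
degree 2: 0−0−0 = 0 → Ȟ^2 ≅ 0


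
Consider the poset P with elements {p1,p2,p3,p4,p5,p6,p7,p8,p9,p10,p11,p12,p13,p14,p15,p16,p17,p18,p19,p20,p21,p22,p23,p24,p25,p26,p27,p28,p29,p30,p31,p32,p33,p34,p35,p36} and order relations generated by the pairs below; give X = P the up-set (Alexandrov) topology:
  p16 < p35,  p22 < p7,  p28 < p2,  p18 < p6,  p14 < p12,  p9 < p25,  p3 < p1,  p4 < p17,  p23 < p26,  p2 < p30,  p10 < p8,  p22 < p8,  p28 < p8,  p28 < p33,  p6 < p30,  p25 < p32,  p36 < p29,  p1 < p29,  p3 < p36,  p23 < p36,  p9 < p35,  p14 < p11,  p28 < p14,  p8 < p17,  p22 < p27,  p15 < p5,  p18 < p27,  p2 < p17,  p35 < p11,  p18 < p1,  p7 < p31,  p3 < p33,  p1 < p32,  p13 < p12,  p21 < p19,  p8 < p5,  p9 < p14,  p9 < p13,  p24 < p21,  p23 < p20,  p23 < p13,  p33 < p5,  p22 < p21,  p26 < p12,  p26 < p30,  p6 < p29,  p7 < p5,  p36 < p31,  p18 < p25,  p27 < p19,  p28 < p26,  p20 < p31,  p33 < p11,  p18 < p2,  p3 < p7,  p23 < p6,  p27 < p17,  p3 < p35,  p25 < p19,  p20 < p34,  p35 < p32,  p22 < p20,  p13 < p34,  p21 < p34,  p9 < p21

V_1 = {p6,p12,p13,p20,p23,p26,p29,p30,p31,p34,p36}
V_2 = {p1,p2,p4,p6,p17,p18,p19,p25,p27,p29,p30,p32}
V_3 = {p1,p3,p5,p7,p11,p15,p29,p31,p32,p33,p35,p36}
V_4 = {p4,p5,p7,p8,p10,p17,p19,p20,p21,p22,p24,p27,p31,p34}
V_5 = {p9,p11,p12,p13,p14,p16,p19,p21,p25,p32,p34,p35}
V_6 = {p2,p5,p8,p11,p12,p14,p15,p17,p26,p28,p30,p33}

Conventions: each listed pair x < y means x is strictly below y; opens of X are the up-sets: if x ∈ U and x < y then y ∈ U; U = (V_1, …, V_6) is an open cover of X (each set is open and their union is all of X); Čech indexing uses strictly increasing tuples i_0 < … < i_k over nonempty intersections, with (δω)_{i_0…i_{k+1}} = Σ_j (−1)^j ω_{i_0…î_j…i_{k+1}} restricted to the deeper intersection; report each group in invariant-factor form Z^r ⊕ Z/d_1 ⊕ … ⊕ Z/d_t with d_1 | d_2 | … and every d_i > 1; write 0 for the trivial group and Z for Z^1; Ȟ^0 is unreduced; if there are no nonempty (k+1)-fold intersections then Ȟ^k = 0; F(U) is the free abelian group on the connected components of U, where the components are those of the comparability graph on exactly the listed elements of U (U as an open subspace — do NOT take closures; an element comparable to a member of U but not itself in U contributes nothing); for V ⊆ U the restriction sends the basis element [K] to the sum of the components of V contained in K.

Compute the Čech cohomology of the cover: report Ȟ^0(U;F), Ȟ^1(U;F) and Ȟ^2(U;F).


Ȟ^0 = Z, Ȟ^1 = 0, Ȟ^2 = Z/2

nerve of the cover:
  V12={p6,p29,p30} V13={p29,p31,p36} V14={p20,p31,p34} V15={p12,p13,p34} V16={p12,p26,p30} V23={p1,p29,p32} V24={p4,p17,p19,p27} V25={p19,p25,p32} V26={p2,p17,p30} V34={p5,p7,p31} V35={p11,p32,p35} V36={p5,p11,p15,p33} V45={p19,p21,p34} V46={p5,p8,p17} V56={p11,p12,p14}
  V123={p29} V126={p30} V134={p31} V145={p34} V156={p12} V235={p32} V245={p19} V246={p17} V346={p5} V356={p11}
components per intersection:
  V1: {p6,p12,p13,p20,p23,p26,p29,p30,p31,p34,p36}
  V2: {p1,p2,p4,p6,p17,p18,p19,p25,p27,p29,p30,p32}
  V3: {p1,p3,p5,p7,p11,p15,p29,p31,p32,p33,p35,p36}
  V4: {p4,p5,p7,p8,p10,p17,p19,p20,p21,p22,p24,p27,p31,p34}
  V5: {p9,p11,p12,p13,p14,p16,p19,p21,p25,p32,p34,p35}
  V6: {p2,p5,p8,p11,p12,p14,p15,p17,p26,p28,p30,p33}
  V12: {p6,p29,p30}
  V13: {p29,p31,p36}
  V14: {p20,p31,p34}
  V15: {p12,p13,p34}
  V16: {p12,p26,p30}
  V23: {p1,p29,p32}
  V24: {p4,p17,p19,p27}
  V25: {p19,p25,p32}
  V26: {p2,p17,p30}
  V34: {p5,p7,p31}
  V35: {p11,p32,p35}
  V36: {p5,p11,p15,p33}
  V45: {p19,p21,p34}
  V46: {p5,p8,p17}
  V56: {p11,p12,p14}
  V123: {p29}
  V126: {p30}
  V134: {p31}
  V145: {p34}
  V156: {p12}
  V235: {p32}
  V245: {p19}
  V246: {p17}
  V346: {p5}
  V356: {p11}
C dims 6,15,10; δ0: rk 5, SNF 1^5; δ1: rk 10, SNF 1^9·2
Ȟ^0 = (6 − 5) − 0 = 1, so Ȟ^0 ≅ Z
Ȟ^1 = (15 − 10) − 5 = 0, so Ȟ^1 ≅ 0
Ȟ^2 = (10 − 0) − 10 = 0 plus torsion [2], so Ȟ^2 ≅ Z/2


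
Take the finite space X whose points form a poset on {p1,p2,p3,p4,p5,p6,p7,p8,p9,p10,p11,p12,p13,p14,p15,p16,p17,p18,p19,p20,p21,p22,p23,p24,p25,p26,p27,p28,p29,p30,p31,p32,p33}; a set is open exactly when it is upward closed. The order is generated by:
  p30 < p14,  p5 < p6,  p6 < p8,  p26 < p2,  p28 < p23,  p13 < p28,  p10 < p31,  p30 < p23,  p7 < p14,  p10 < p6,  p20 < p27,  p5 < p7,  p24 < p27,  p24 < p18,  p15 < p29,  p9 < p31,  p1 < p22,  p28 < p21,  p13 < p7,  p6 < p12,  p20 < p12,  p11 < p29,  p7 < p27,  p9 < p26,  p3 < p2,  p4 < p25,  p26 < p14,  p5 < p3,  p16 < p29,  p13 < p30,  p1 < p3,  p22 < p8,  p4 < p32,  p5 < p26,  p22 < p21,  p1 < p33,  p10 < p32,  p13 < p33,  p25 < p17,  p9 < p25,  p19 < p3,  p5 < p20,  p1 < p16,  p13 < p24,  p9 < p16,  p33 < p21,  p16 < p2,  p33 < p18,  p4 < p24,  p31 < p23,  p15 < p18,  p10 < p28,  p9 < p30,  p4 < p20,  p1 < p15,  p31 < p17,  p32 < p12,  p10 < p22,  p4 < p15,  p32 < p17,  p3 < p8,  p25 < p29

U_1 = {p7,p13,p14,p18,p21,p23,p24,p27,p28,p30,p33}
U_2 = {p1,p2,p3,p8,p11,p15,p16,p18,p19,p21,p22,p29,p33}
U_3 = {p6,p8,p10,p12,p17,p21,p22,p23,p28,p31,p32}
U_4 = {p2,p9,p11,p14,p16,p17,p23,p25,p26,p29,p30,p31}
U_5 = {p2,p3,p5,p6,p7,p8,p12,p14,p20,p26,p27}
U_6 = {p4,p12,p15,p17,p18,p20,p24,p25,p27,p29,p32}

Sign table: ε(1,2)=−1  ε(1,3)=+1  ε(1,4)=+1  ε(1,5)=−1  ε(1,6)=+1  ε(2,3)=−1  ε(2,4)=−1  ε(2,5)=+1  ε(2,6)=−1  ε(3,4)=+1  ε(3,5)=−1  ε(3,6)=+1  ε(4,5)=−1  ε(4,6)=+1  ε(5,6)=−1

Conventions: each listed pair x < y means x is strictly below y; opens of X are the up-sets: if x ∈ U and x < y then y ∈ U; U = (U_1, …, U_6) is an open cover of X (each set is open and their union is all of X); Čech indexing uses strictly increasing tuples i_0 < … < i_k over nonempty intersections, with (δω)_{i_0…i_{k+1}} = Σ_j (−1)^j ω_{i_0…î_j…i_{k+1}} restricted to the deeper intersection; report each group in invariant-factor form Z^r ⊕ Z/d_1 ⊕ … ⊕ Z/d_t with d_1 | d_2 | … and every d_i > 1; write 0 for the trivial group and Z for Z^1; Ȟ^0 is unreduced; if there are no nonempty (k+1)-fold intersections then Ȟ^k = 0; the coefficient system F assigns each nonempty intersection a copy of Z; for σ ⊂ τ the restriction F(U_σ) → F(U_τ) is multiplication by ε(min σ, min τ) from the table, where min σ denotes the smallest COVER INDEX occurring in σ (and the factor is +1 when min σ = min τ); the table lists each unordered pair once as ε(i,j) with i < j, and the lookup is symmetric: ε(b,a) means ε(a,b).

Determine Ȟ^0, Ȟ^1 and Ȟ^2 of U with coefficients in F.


Ȟ^0 = Z, Ȟ^1 = 0 and Ȟ^2 = Z/2

nonempty intersections:
  U12={p18,p21,p33} U13={p21,p23,p28} U14={p14,p23,p30} U15={p7,p14,p27} U16={p18,p24,p27} U23={p8,p21,p22} U24={p2,p11,p16,p29} U25={p2,p3,p8} U26={p15,p18,p29} U34={p17,p23,p31} U35={p6,p8,p12} U36={p12,p17,p32} U45={p2,p14,p26} U46={p17,p25,p29} U56={p12,p20,p27}
  U123={p21} U126={p18} U134={p23} U145={p14} U156={p27} U235={p8} U245={p2} U246={p29} U346={p17} U356={p12}
C dims 6,15,10; δ0: rk 5, SNF 1^5; δ1: rk 10, SNF 1^9·2
Ȟ^0: (6−5)−0=1 ⇒ Z
Ȟ^1: (15−10)−5=0 ⇒ 0
Ȟ^2: (10−0)−10=0 plus torsion [2] ⇒ Z/2


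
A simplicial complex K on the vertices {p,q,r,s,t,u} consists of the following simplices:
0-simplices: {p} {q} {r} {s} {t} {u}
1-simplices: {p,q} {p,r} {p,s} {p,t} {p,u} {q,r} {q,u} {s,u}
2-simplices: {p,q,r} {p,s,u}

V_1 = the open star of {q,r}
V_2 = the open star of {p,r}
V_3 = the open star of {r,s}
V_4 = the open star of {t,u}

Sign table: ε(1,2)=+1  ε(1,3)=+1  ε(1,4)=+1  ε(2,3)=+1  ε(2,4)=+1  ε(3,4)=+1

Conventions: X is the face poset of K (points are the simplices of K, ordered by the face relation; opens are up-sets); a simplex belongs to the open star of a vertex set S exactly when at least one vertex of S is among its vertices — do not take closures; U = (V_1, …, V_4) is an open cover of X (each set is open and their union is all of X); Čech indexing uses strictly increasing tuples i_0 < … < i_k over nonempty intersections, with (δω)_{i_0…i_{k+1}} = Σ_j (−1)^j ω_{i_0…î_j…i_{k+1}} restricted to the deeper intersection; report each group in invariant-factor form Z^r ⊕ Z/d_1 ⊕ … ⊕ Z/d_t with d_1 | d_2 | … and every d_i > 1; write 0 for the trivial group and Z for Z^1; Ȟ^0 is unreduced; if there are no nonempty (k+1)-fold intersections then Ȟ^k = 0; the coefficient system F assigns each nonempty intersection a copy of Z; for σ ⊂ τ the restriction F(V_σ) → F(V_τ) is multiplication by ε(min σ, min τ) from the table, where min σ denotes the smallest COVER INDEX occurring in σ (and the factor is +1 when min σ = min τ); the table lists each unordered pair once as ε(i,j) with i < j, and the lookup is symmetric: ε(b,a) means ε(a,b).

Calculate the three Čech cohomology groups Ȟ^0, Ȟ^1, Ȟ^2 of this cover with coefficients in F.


Ȟ^0(U;F) ≅ Z,  Ȟ^1(U;F) ≅ Z,  Ȟ^2(U;F) ≅ 0

nerve of the cover:
  V1={{q},{r},{p,q},{p,r},{q,r},{q,u},{p,q,r}} V2={{p},{r},{p,q},{p,r},{p,s},{p,t},{p,u},{q,r},{p,q,r},{p,s,u}} V3={{r},{s},{p,r},{p,s},{q,r},{s,u},{p,q,r},{p,s,u}} V4={{t},{u},{p,t},{p,u},{q,u},{s,u},{p,s,u}}
  V12={{r},{p,q},{p,r},{q,r},{p,q,r}} V13={{r},{p,r},{q,r},{p,q,r}} V14={{q,u}} V23={{r},{p,r},{p,s},{q,r},{p,q,r},{p,s,u}} V24={{p,t},{p,u},{p,s,u}} V34={{s,u},{p,s,u}}
  V123={{r},{p,r},{q,r},{p,q,r}} V234={{p,s,u}}
C dims 4,6,2; δ0: rk 3, SNF 1^3; δ1: rk 2, SNF 1^2
Ȟ^0 = (4 − 3) − 0 = 1, so Ȟ^0 ≅ Z
Ȟ^1 = (6 − 2) − 3 = 1, so Ȟ^1 ≅ Z
Ȟ^2 = (2 − 0) − 2 = 0, so Ȟ^2 ≅ 0


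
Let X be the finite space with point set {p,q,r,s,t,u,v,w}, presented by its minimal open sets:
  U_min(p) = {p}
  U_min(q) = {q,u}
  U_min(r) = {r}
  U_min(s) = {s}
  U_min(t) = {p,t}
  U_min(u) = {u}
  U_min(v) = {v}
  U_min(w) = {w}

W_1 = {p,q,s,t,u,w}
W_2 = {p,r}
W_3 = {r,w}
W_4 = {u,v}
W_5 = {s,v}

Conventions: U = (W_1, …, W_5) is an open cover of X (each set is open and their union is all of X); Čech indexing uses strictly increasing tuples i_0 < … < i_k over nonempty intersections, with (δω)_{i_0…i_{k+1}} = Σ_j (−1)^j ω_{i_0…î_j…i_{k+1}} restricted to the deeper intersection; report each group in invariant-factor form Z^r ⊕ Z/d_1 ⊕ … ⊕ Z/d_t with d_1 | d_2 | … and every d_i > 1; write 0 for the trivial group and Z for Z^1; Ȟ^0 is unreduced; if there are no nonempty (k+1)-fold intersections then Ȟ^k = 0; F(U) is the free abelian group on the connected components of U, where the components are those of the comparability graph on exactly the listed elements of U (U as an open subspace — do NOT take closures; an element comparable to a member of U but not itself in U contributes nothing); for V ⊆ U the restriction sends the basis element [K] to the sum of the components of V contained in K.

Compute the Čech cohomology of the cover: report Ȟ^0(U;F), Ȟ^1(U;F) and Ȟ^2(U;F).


Ȟ^0(U;F) ≅ Z^6, Ȟ^1(U;F) ≅ 0 and Ȟ^2(U;F) ≅ 0

nonempty overlaps:
  W12={p} W13={w} W14={u} W15={s} W23={r} W45={v}
components per intersection:
  W1: {p,t} {q,u} {s} {w}
  W2: {p} {r}
  W3: {r} {w}
  W4: {u} {v}
  W5: {s} {v}
  W12: {p}
  W13: {w}
  W14: {u}
  W15: {s}
  W23: {r}
  W45: {v}
C dims 12,6; δ0: rk 6, SNF 1^6
degree 0: 12−6−0 = 6 → Ȟ^0 ≅ Z^6
degree 1: 6−0−6 = 0 → Ȟ^1 ≅ 0
degree 2: 0−0−0 = 0 → Ȟ^2 ≅ 0


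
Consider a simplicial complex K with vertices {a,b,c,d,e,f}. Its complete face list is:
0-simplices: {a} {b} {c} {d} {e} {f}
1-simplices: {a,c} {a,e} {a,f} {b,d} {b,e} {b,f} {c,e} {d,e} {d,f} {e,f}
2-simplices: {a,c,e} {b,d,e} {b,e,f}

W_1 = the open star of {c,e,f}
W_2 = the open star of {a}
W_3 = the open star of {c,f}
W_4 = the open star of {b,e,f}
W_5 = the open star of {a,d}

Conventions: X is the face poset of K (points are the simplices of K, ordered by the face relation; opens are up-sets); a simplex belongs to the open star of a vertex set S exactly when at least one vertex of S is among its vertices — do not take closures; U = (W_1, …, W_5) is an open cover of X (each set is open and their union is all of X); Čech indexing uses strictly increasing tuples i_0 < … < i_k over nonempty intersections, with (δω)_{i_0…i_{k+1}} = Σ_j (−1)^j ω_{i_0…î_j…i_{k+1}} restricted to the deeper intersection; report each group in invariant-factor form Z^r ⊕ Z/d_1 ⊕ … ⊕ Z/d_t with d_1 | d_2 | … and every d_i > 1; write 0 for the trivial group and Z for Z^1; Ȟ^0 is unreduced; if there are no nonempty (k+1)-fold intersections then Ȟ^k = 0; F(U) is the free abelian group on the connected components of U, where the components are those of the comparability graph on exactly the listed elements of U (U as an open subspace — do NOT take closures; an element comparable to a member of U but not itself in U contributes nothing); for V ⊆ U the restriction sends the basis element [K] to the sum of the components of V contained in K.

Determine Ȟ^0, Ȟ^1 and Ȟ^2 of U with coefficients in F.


nonempty intersections:
  W1={{c},{e},{f},{a,c},{a,e},{a,f},{b,e},{b,f},{c,e},{d,e},{d,f},{e,f},{a,c,e},{b,d,e},{b,e,f}} W2={{a},{a,c},{a,e},{a,f},{a,c,e}} W3={{c},{f},{a,c},{a,f},{b,f},{c,e},{d,f},{e,f},{a,c,e},{b,e,f}} W4={{b},{e},{f},{a,e},{a,f},{b,d},{b,e},{b,f},{c,e},{d,e},{d,f},{e,f},{a,c,e},{b,d,e},{b,e,f}} W5={{a},{d},{a,c},{a,e},{a,f},{b,d},{d,e},{d,f},{a,c,e},{b,d,e}}
  W12={{a,c},{a,e},{a,f},{a,c,e}} W13={{c},{f},{a,c},{a,f},{b,f},{c,e},{d,f},{e,f},{a,c,e},{b,e,f}} W14={{e},{f},{a,e},{a,f},{b,e},{b,f},{c,e},{d,e},{d,f},{e,f},{a,c,e},{b,d,e},{b,e,f}} W15={{a,c},{a,e},{a,f},{d,e},{d,f},{a,c,e},{b,d,e}} W23={{a,c},{a,f},{a,c,e}} W24={{a,e},{a,f},{a,c,e}} W25={{a},{a,c},{a,e},{a,f},{a,c,e}} W34={{f},{a,f},{b,f},{c,e},{d,f},{e,f},{a,c,e},{b,e,f}} W35={{a,c},{a,f},{d,f},{a,c,e}} W45={{a,e},{a,f},{b,d},{d,e},{d,f},{a,c,e},{b,d,e}}
  W123={{a,c},{a,f},{a,c,e}} W124={{a,e},{a,f},{a,c,e}} W125={{a,c},{a,e},{a,f},{a,c,e}} W134={{f},{a,f},{b,f},{c,e},{d,f},{e,f},{a,c,e},{b,e,f}} W135={{a,c},{a,f},{d,f},{a,c,e}} W145={{a,e},{a,f},{d,e},{d,f},{a,c,e},{b,d,e}} W234={{a,f},{a,c,e}} W235={{a,c},{a,f},{a,c,e}} W245={{a,e},{a,f},{a,c,e}} W345={{a,f},{d,f},{a,c,e}}
  W1234={{a,f},{a,c,e}} W1235={{a,c},{a,f},{a,c,e}} W1245={{a,e},{a,f},{a,c,e}} W1345={{a,f},{d,f},{a,c,e}} W2345={{a,f},{a,c,e}}
  W12345={{a,f},{a,c,e}}
components per intersection:
  W1: {{c},{e},{f},{a,c},{a,e},{a,f},{b,e},{b,f},{c,e},{d,e},{d,f},{e,f},{a,c,e},{b,d,e},{b,e,f}}
  W2: {{a},{a,c},{a,e},{a,f},{a,c,e}}
  W3: {{c},{a,c},{c,e},{a,c,e}} {{f},{a,f},{b,f},{d,f},{e,f},{b,e,f}}
  W4: {{b},{e},{f},{a,e},{a,f},{b,d},{b,e},{b,f},{c,e},{d,e},{d,f},{e,f},{a,c,e},{b,d,e},{b,e,f}}
  W5: {{a},{a,c},{a,e},{a,f},{a,c,e}} {{d},{b,d},{d,e},{d,f},{b,d,e}}
  W12: {{a,c},{a,e},{a,c,e}} {{a,f}}
  W13: {{c},{a,c},{c,e},{a,c,e}} {{f},{a,f},{b,f},{d,f},{e,f},{b,e,f}}
  W14: {{e},{f},{a,e},{a,f},{b,e},{b,f},{c,e},{d,e},{d,f},{e,f},{a,c,e},{b,d,e},{b,e,f}}
  W15: {{a,c},{a,e},{a,c,e}} {{a,f}} {{d,e},{b,d,e}} {{d,f}}
  W23: {{a,c},{a,c,e}} {{a,f}}
  W24: {{a,e},{a,c,e}} {{a,f}}
  W25: {{a},{a,c},{a,e},{a,f},{a,c,e}}
  W34: {{f},{a,f},{b,f},{d,f},{e,f},{b,e,f}} {{c,e},{a,c,e}}
  W35: {{a,c},{a,c,e}} {{a,f}} {{d,f}}
  W45: {{a,e},{a,c,e}} {{a,f}} {{b,d},{d,e},{b,d,e}} {{d,f}}
  W123: {{a,c},{a,c,e}} {{a,f}}
  W124: {{a,e},{a,c,e}} {{a,f}}
  W125: {{a,c},{a,e},{a,c,e}} {{a,f}}
  W134: {{f},{a,f},{b,f},{d,f},{e,f},{b,e,f}} {{c,e},{a,c,e}}
  W135: {{a,c},{a,c,e}} {{a,f}} {{d,f}}
  W145: {{a,e},{a,c,e}} {{a,f}} {{d,e},{b,d,e}} {{d,f}}
  W234: {{a,f}} {{a,c,e}}
  W235: {{a,c},{a,c,e}} {{a,f}}
  W245: {{a,e},{a,c,e}} {{a,f}}
  W345: {{a,f}} {{d,f}} {{a,c,e}}
  W1234: {{a,f}} {{a,c,e}}
  W1235: {{a,c},{a,c,e}} {{a,f}}
  W1245: {{a,e},{a,c,e}} {{a,f}}
  W1345: {{a,f}} {{d,f}} {{a,c,e}}
  W2345: {{a,f}} {{a,c,e}}
  W12345: {{a,f}} {{a,c,e}}
C dims 7,23,24,11; δ0: rk 6, SNF 1^6; δ1: rk 15, SNF 1^15; δ2: rk 9, SNF 1^9
Ȟ^0: (7−6)−0=1 ⇒ Z
Ȟ^1: (23−15)−6=2 ⇒ Z^2
Ȟ^2: (24−9)−15=0 ⇒ 0

Ȟ^0 = Z,  Ȟ^1 = Z^2,  Ȟ^2 = 0


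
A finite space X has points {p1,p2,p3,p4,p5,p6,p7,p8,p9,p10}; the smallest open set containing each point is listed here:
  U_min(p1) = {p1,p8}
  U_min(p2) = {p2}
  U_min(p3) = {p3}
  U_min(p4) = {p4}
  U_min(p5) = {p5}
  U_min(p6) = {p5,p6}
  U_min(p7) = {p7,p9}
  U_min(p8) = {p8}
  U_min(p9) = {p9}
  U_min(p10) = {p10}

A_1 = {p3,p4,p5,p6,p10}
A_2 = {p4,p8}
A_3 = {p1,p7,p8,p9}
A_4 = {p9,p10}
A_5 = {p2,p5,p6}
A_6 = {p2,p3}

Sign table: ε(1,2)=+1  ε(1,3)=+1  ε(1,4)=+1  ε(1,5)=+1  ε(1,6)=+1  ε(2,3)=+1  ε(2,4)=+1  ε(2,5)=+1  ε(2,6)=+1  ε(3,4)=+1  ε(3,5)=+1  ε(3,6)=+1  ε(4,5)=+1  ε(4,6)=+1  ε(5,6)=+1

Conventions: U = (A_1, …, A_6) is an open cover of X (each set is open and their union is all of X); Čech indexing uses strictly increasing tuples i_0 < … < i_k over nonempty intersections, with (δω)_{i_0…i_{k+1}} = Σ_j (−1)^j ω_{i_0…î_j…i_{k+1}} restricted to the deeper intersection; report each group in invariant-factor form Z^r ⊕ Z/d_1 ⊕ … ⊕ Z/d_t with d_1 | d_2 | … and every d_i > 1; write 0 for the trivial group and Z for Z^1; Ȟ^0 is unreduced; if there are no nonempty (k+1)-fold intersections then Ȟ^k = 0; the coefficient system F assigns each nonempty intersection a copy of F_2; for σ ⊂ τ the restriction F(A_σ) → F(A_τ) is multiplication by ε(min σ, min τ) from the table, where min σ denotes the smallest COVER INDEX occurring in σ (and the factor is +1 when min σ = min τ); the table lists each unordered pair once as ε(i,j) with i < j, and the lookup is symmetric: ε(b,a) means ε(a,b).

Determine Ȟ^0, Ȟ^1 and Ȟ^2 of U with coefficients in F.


Ȟ^0 = Z/2, Ȟ^1 = Z/2 ⊕ Z/2, Ȟ^2 = 0

intersection data:
  A12={p4} A14={p10} A15={p5,p6} A16={p3} A23={p8} A34={p9} A56={p2}
C dims 6,7; δ0: rk_F2 5
Ȟ^0 = (6 − 5) − 0 = 1, so Ȟ^0 ≅ Z/2
Ȟ^1 = (7 − 0) − 5 = 2, so Ȟ^1 ≅ Z/2 ⊕ Z/2
Ȟ^2 = (0 − 0) − 0 = 0, so Ȟ^2 ≅ 0


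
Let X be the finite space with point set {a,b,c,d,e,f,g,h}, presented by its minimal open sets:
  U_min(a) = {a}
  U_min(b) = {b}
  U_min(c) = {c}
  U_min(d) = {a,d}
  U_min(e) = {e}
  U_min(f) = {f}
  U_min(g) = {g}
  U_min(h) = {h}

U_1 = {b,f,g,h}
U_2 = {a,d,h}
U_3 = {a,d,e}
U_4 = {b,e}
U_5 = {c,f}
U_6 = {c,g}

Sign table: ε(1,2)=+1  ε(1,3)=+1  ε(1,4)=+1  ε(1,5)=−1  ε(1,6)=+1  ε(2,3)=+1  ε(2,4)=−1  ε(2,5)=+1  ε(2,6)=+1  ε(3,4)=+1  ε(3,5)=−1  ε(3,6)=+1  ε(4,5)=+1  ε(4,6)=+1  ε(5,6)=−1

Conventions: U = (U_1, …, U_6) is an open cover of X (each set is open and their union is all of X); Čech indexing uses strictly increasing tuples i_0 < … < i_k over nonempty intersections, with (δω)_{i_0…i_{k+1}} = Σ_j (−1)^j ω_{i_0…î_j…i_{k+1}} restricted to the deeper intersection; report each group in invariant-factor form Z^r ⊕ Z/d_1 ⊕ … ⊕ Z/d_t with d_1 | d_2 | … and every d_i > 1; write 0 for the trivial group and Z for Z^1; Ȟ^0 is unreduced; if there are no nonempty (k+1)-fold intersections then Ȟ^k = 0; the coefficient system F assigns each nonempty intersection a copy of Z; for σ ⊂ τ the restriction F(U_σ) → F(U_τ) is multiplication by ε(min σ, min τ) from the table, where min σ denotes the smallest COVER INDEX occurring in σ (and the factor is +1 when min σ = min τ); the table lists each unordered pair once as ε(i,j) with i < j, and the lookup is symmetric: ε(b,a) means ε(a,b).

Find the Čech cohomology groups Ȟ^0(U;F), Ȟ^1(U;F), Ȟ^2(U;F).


Ȟ^0 = Z,  Ȟ^1 = Z^2,  Ȟ^2 = 0

nonempty intersections:
  U12={h} U14={b} U15={f} U16={g} U23={a,d} U34={e} U56={c}
C dims 6,7; δ0: rk 5, SNF 1^5
Ȟ^0: (6−5)−0=1 ⇒ Z
Ȟ^1: (7−0)−5=2 ⇒ Z^2
Ȟ^2: (0−0)−0=0 ⇒ 0


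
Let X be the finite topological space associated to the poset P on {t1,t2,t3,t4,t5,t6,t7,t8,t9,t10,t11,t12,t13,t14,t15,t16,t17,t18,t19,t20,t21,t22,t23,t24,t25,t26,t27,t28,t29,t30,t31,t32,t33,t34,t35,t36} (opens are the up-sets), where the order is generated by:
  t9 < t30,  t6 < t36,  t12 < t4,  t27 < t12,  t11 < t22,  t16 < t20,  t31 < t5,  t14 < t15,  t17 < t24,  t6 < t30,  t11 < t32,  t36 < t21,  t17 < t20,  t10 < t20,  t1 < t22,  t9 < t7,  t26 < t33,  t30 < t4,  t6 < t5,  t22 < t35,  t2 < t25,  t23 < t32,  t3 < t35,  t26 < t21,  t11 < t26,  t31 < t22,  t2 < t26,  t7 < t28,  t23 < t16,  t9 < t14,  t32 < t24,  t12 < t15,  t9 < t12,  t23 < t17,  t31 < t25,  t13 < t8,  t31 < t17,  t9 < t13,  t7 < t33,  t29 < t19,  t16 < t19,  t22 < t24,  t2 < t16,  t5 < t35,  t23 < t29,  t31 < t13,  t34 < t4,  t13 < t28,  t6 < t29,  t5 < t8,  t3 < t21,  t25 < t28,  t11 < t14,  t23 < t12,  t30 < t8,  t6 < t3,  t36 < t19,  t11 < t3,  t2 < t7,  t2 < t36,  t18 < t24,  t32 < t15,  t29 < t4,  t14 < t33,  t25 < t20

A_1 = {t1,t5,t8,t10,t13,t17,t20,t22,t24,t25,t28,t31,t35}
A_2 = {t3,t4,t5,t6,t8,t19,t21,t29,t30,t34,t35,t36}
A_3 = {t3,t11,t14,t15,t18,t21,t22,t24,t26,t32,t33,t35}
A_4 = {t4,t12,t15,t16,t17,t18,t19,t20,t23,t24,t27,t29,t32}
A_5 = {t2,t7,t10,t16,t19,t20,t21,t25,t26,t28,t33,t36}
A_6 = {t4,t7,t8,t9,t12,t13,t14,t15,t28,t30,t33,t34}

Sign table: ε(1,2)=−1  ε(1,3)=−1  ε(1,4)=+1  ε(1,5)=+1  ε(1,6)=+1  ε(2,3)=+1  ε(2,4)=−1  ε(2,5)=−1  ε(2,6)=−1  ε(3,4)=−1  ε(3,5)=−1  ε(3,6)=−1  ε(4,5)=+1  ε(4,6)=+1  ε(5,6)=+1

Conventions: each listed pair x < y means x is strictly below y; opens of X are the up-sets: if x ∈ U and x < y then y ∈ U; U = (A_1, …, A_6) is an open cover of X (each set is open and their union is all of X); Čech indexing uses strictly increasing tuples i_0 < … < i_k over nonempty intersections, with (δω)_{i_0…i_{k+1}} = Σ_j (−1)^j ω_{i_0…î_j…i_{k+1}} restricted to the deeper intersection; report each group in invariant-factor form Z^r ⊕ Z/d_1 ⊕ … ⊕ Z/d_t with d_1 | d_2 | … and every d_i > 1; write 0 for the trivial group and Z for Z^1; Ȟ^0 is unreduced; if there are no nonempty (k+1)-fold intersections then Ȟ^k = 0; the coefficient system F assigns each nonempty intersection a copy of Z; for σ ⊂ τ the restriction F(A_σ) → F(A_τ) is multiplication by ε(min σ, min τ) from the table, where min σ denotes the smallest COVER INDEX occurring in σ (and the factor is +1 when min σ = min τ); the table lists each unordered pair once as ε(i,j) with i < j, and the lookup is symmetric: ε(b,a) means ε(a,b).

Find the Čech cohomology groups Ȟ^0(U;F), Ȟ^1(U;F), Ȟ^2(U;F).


Ȟ^0 = Z, Ȟ^1 = 0, Ȟ^2 = Z/2

nonempty overlaps:
  A12={t5,t8,t35} A13={t22,t24,t35} A14={t17,t20,t24} A15={t10,t20,t25,t28} A16={t8,t13,t28} A23={t3,t21,t35} A24={t4,t19,t29} A25={t19,t21,t36} A26={t4,t8,t30,t34} A34={t15,t18,t24,t32} A35={t21,t26,t33} A36={t14,t15,t33} A45={t16,t19,t20} A46={t4,t12,t15} A56={t7,t28,t33}
  A123={t35} A126={t8} A134={t24} A145={t20} A156={t28} A235={t21} A245={t19} A246={t4} A346={t15} A356={t33}
C dims 6,15,10; δ0: rk 5, SNF 1^5; δ1: rk 10, SNF 1^9·2
degree 0: 6−5−0 = 1 → Ȟ^0 ≅ Z
degree 1: 15−10−5 = 0 → Ȟ^1 ≅ 0
degree 2: 10−0−10 = 0 plus torsion [2] → Ȟ^2 ≅ Z/2


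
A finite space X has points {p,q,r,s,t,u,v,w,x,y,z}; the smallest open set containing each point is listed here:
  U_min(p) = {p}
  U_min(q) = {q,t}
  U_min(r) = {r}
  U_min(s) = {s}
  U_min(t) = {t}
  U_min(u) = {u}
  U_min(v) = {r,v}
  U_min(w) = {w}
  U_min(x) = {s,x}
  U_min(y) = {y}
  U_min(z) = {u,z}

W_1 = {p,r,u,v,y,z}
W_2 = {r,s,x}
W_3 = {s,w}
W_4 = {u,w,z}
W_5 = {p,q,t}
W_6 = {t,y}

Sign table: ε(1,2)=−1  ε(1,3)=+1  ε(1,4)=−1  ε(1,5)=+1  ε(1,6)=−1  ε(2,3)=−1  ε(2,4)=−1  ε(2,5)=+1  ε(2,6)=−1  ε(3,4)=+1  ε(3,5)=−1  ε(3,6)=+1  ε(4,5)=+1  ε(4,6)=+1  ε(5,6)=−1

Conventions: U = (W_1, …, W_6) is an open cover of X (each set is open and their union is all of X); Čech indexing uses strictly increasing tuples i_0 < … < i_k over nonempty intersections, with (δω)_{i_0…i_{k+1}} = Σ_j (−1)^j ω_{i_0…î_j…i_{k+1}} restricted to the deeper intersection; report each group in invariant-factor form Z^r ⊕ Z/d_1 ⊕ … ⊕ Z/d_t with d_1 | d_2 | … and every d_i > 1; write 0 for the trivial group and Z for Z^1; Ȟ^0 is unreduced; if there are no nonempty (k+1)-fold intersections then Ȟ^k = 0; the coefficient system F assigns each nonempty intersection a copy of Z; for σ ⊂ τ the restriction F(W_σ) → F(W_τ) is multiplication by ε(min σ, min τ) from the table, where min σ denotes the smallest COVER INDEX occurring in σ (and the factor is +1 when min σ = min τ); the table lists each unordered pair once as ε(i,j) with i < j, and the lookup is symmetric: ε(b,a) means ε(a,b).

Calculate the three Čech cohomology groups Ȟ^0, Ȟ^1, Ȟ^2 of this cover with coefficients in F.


Ȟ^0 ≅ 0; Ȟ^1 ≅ Z ⊕ Z/2; Ȟ^2 ≅ 0

nerve of the cover:
  W12={r} W14={u,z} W15={p} W16={y} W23={s} W34={w} W56={t}
C dims 6,7; δ0: rk 6, SNF 1^5·2
Ȟ^0 = (6 − 6) − 0 = 0, so Ȟ^0 ≅ 0
Ȟ^1 = (7 − 0) − 6 = 1 plus torsion [2], so Ȟ^1 ≅ Z ⊕ Z/2
Ȟ^2 = (0 − 0) − 0 = 0, so Ȟ^2 ≅ 0


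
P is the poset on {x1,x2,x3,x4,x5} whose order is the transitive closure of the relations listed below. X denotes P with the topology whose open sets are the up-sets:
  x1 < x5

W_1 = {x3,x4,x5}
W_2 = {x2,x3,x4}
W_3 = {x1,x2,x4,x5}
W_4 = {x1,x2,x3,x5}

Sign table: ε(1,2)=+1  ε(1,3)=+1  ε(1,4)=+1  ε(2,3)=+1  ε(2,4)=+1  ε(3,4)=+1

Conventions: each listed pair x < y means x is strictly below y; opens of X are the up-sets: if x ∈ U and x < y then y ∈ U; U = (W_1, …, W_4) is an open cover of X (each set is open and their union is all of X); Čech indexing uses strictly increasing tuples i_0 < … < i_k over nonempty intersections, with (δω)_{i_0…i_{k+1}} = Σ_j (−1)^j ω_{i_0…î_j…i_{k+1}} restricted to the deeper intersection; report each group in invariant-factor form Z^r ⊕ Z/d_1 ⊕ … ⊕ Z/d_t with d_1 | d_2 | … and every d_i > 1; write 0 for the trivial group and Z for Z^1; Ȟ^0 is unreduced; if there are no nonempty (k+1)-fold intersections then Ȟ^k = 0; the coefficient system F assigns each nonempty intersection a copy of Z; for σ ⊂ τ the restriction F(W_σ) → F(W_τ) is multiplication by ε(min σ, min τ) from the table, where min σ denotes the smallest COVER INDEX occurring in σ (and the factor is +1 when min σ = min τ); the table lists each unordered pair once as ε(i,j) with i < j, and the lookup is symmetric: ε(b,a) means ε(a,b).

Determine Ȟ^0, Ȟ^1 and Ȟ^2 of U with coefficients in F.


nerve of the cover:
  W12={x3,x4} W13={x4,x5} W14={x3,x5} W23={x2,x4} W24={x2,x3} W34={x1,x2,x5}
  W123={x4} W124={x3} W134={x5} W234={x2}
C dims 4,6,4; δ0: rk 3, SNF 1^3; δ1: rk 3, SNF 1^3
Ȟ^0 = (4 − 3) − 0 = 1, so Ȟ^0 ≅ Z
Ȟ^1 = (6 − 3) − 3 = 0, so Ȟ^1 ≅ 0
Ȟ^2 = (4 − 0) − 3 = 1, so Ȟ^2 ≅ Z

Ȟ^0(U;F) ≅ Z, Ȟ^1(U;F) ≅ 0, Ȟ^2(U;F) ≅ Z


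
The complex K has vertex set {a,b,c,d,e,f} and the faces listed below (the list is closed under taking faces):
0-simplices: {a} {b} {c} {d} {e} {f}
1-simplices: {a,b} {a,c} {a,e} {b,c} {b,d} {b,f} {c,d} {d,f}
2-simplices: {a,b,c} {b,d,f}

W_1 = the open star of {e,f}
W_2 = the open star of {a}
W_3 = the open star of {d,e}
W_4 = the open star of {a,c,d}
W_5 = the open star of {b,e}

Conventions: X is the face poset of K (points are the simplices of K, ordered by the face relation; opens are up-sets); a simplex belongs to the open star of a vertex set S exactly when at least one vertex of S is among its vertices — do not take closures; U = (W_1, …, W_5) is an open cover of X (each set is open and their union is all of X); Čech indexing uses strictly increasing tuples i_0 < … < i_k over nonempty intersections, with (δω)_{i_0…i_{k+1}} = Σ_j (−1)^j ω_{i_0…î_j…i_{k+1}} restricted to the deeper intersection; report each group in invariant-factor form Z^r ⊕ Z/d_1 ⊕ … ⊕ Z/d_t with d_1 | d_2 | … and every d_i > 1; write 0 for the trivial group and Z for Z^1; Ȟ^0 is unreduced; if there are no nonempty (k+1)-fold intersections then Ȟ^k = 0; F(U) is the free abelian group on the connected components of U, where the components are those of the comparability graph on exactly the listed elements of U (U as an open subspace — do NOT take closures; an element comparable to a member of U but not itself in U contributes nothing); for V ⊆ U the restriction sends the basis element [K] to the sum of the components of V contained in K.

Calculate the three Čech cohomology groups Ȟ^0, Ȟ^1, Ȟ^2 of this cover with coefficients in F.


nonempty overlaps:
  W1={{e},{f},{a,e},{b,f},{d,f},{b,d,f}} W2={{a},{a,b},{a,c},{a,e},{a,b,c}} W3={{d},{e},{a,e},{b,d},{c,d},{d,f},{b,d,f}} W4={{a},{c},{d},{a,b},{a,c},{a,e},{b,c},{b,d},{c,d},{d,f},{a,b,c},{b,d,f}} W5={{b},{e},{a,b},{a,e},{b,c},{b,d},{b,f},{a,b,c},{b,d,f}}
  W12={{a,e}} W13={{e},{a,e},{d,f},{b,d,f}} W14={{a,e},{d,f},{b,d,f}} W15={{e},{a,e},{b,f},{b,d,f}} W23={{a,e}} W24={{a},{a,b},{a,c},{a,e},{a,b,c}} W25={{a,b},{a,e},{a,b,c}} W34={{d},{a,e},{b,d},{c,d},{d,f},{b,d,f}} W35={{e},{a,e},{b,d},{b,d,f}} W45={{a,b},{a,e},{b,c},{b,d},{a,b,c},{b,d,f}}
  W123={{a,e}} W124={{a,e}} W125={{a,e}} W134={{a,e},{d,f},{b,d,f}} W135={{e},{a,e},{b,d,f}} W145={{a,e},{b,d,f}} W234={{a,e}} W235={{a,e}} W245={{a,b},{a,e},{a,b,c}} W345={{a,e},{b,d},{b,d,f}}
  W1234={{a,e}} W1235={{a,e}} W1245={{a,e}} W1345={{a,e},{b,d,f}} W2345={{a,e}}
  W12345={{a,e}}
components per intersection:
  W1: {{e},{a,e}} {{f},{b,f},{d,f},{b,d,f}}
  W2: {{a},{a,b},{a,c},{a,e},{a,b,c}}
  W3: {{d},{b,d},{c,d},{d,f},{b,d,f}} {{e},{a,e}}
  W4: {{a},{c},{d},{a,b},{a,c},{a,e},{b,c},{b,d},{c,d},{d,f},{a,b,c},{b,d,f}}
  W5: {{b},{a,b},{b,c},{b,d},{b,f},{a,b,c},{b,d,f}} {{e},{a,e}}
  W12: {{a,e}}
  W13: {{e},{a,e}} {{d,f},{b,d,f}}
  W14: {{a,e}} {{d,f},{b,d,f}}
  W15: {{e},{a,e}} {{b,f},{b,d,f}}
  W23: {{a,e}}
  W24: {{a},{a,b},{a,c},{a,e},{a,b,c}}
  W25: {{a,b},{a,b,c}} {{a,e}}
  W34: {{d},{b,d},{c,d},{d,f},{b,d,f}} {{a,e}}
  W35: {{e},{a,e}} {{b,d},{b,d,f}}
  W45: {{a,b},{b,c},{a,b,c}} {{a,e}} {{b,d},{b,d,f}}
  W123: {{a,e}}
  W124: {{a,e}}
  W125: {{a,e}}
  W134: {{a,e}} {{d,f},{b,d,f}}
  W135: {{e},{a,e}} {{b,d,f}}
  W145: {{a,e}} {{b,d,f}}
  W234: {{a,e}}
  W235: {{a,e}}
  W245: {{a,b},{a,b,c}} {{a,e}}
  W345: {{a,e}} {{b,d},{b,d,f}}
  W1234: {{a,e}}
  W1235: {{a,e}}
  W1245: {{a,e}}
  W1345: {{a,e}} {{b,d,f}}
  W2345: {{a,e}}
  W12345: {{a,e}}
C dims 8,18,15,6; δ0: rk 7, SNF 1^7; δ1: rk 10, SNF 1^10; δ2: rk 5, SNF 1^5
degree 0: 8−7−0 = 1 → Ȟ^0 ≅ Z
degree 1: 18−10−7 = 1 → Ȟ^1 ≅ Z
degree 2: 15−5−10 = 0 → Ȟ^2 ≅ 0

Ȟ^0(U;F) ≅ Z, Ȟ^1(U;F) ≅ Z and Ȟ^2(U;F) ≅ 0


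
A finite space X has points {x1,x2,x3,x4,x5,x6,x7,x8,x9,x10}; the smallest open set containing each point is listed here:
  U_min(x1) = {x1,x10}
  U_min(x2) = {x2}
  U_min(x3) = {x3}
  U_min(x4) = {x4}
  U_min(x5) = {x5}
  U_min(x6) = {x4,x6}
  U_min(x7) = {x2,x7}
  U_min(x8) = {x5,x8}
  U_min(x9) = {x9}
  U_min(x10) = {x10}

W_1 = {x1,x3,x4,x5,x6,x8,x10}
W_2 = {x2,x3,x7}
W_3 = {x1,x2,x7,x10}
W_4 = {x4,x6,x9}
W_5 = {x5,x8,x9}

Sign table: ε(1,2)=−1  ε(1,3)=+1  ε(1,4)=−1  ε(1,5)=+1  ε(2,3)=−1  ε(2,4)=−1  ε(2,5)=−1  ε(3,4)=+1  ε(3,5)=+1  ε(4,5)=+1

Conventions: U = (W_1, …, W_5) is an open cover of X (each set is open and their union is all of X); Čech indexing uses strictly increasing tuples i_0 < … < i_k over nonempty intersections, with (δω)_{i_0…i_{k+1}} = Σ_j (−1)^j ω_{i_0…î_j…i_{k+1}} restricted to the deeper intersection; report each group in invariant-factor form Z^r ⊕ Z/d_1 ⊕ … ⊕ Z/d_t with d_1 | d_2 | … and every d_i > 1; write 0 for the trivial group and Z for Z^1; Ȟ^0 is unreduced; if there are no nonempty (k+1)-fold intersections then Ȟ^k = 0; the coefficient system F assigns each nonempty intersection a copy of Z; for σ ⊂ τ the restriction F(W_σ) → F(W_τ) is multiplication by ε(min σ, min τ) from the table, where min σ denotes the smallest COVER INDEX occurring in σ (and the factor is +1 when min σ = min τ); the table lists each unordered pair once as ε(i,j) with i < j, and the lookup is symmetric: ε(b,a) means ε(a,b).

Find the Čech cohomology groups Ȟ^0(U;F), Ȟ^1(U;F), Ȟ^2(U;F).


cover nerve:
  W12={x3} W13={x1,x10} W14={x4,x6} W15={x5,x8} W23={x2,x7} W45={x9}
C dims 5,6; δ0: rk 5, SNF 1^4·2
Ȟ^0: (5−5)−0=0 ⇒ 0
Ȟ^1: (6−0)−5=1 plus torsion [2] ⇒ Z ⊕ Z/2
Ȟ^2: (0−0)−0=0 ⇒ 0

Ȟ^0 ≅ 0, Ȟ^1 ≅ Z ⊕ Z/2, Ȟ^2 ≅ 0


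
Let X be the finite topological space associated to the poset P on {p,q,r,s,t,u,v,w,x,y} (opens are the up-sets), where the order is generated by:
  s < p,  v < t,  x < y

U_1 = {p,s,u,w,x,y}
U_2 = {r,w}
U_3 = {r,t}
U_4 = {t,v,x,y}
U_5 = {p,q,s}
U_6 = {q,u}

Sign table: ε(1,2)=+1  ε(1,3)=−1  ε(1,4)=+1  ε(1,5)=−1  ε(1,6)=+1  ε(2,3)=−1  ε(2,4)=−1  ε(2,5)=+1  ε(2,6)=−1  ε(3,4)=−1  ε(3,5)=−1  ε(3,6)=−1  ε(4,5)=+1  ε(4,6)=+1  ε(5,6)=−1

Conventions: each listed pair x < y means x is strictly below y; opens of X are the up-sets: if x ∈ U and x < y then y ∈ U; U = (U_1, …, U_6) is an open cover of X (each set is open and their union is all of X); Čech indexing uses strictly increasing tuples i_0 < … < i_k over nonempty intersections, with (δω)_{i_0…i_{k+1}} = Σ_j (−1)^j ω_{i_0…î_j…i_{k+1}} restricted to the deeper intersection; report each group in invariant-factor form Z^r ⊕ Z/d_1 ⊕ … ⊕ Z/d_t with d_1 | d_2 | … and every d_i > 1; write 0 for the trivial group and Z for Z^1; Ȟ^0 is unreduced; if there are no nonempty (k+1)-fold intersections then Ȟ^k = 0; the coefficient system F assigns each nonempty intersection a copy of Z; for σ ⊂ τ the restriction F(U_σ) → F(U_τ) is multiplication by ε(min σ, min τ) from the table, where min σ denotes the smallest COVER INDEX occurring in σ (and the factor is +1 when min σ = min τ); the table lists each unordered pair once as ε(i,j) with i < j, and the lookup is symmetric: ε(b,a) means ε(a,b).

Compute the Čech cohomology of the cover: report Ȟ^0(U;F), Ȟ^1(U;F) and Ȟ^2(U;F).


Ȟ^0(U;F) ≅ Z,  Ȟ^1(U;F) ≅ Z^2,  Ȟ^2(U;F) ≅ 0

nerve of the cover:
  U12={w} U14={x,y} U15={p,s} U16={u} U23={r} U34={t} U56={q}
C dims 6,7; δ0: rk 5, SNF 1^5
Ȟ^0 = (6 − 5) − 0 = 1, so Ȟ^0 ≅ Z
Ȟ^1 = (7 − 0) − 5 = 2, so Ȟ^1 ≅ Z^2
Ȟ^2 = (0 − 0) − 0 = 0, so Ȟ^2 ≅ 0


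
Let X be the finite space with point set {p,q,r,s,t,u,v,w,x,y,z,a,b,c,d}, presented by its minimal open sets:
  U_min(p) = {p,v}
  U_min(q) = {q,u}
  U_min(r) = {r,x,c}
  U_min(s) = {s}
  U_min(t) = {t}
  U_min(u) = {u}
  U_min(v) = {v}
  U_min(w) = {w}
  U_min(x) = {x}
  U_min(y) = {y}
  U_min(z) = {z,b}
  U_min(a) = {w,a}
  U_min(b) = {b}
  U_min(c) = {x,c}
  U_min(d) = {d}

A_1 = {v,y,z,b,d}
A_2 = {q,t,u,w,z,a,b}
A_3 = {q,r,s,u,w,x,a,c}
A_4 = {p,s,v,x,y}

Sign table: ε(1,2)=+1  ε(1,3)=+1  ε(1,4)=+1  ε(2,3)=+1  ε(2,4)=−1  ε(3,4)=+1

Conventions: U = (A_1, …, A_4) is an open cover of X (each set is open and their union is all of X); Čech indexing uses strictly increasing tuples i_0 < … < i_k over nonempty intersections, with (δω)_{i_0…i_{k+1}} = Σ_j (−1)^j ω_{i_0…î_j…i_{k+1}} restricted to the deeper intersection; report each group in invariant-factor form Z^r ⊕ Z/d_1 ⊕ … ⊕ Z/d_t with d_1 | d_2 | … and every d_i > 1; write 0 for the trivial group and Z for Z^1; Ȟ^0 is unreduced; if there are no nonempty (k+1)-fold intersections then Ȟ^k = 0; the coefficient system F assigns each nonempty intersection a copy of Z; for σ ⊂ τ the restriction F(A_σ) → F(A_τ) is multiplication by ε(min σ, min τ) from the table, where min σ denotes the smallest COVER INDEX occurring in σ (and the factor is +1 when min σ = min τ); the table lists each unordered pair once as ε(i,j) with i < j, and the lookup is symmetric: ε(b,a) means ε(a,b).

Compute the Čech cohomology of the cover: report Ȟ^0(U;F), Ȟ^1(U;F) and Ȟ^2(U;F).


Ȟ^0 = Z; Ȟ^1 = Z; Ȟ^2 = 0

nonempty intersections:
  A12={z,b} A14={v,y} A23={q,u,w,a} A34={s,x}
C dims 4,4; δ0: rk 3, SNF 1^3
Ȟ^0: (4−3)−0=1 ⇒ Z
Ȟ^1: (4−0)−3=1 ⇒ Z
Ȟ^2: (0−0)−0=0 ⇒ 0
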